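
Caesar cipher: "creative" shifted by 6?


Word: "creative"
Shift: 6
Each letter → (letter + shift) mod 26:
  'c' (2) + 6 = 8 → 'i'
  'r' (17) + 6 = 23 → 'x'
  'e' (4) + 6 = 10 → 'k'
  'a' (0) + 6 = 6 → 'g'
  't' (19) + 6 = 25 → 'z'
  'i' (8) + 6 = 14 → 'o'
  'v' (21) + 6 = 1 → 'b'
  'e' (4) + 6 = 10 → 'k'
Result = "ixkgzobk"


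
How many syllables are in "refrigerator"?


Word: "refrigerator"
Syllable breakdown: re · frig · er · a · tor
Counting: 5 parts
= 5 syllables


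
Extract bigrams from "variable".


Word: "variable" (length 8)
Number of bigrams = 8 - 2 + 1 = 7
  Position 0: "va"
  Position 1: "ar"
  Position 2: "ri"
  Position 3: "ia"
  Position 4: "ab"
  Position 5: "bl"
  Position 6: "le"
Bigrams = "va", "ar", "ri", "ia", "ab", "bl", "le"


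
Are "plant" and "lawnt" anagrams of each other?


Word 1: "plant" → sorted: alnpt
Word 2: "lawnt" → sorted: alntw
Same letters? alnpt != alntw
Anagram = No


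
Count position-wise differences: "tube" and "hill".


Comparing character by character (same length = 4):
  Pos 0: 't' vs 'h' !=
  Pos 1: 'u' vs 'i' !=
  Pos 2: 'b' vs 'l' !=
  Pos 3: 'e' vs 'l' !=
Hamming distance = 4


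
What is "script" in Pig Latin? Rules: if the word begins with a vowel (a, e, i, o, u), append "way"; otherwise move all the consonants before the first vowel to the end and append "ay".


Word: "script"
Starts with consonant(s) → move to end, add 'ay'
Consonant cluster: "scr"
Pig Latin = "iptscray"


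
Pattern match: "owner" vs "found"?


Pattern of "owner": [0, 1, 2, 3, 4]
Pattern of "found": [0, 1, 2, 3, 4]
Patterns match
Same pattern = Yes


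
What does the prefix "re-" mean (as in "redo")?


Prefix: re-
As in: redo -> re- + do
Meaning = again


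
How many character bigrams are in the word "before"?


Word: "before" (length 6)
Number of 2-grams = length - 2 + 1 = 6 - 2 + 1
= 5


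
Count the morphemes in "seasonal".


Word: "seasonal"
Morphemes: season + -al
Each morpheme carries meaning
= 2 morphemes


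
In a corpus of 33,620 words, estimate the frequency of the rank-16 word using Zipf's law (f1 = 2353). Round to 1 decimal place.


Zipf's law: f(r) = f(1) / r
f(1) = 2353
f(16) = 2353 / 16
= 147.1 occurrences


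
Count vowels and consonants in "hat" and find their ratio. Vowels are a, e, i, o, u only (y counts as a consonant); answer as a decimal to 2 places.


Word: "hat"
Vowels (a,e,i,o,u): 1
Consonants: 2
Ratio = 1/2
= 0.50


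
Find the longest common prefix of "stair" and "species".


Word 1: "stair"
Word 2: "species"
Comparing from start:
  Pos 0: 's' == 's'
  Pos 1: 't' != 'p' (stop)
LCP = "s" (length 1)


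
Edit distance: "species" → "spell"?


Word 1: "species" (length 7)
Word 2: "spell" (length 5)
One optimal edit sequence (insert/delete/substitute each cost 1):
  1. keep 's'
  2. keep 'p'
  3. keep 'e'
  4. delete 'c'  (+1)
  5. delete 'i'  (+1)
  6. substitute 'e' -> 'l'  (+1)
  7. substitute 's' -> 'l'  (+1)
Total edit operations: 4
Edit distance = 4


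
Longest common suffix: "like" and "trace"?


Word 1: "like"
Word 2: "trace"
Comparing from end:
  Pos -1: 'e' == 'e'
  Pos -2: 'k' != 'c' (stop)
LCS = "e" (length 1)


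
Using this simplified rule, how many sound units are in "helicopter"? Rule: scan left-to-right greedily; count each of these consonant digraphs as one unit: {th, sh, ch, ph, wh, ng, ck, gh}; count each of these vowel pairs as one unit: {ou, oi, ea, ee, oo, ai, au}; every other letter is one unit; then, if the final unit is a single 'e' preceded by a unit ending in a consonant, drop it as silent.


Word: "helicopter" (10 letters)
Left-to-right scan:
  1. 'h' (letter)
  2. 'e' (letter)
  3. 'l' (letter)
  4. 'i' (letter)
  5. 'c' (letter)
  6. 'o' (letter)
  7. 'p' (letter)
  8. 't' (letter)
  9. 'e' (letter)
  10. 'r' (letter)
Units from scan: 10
Sound units = 10 units


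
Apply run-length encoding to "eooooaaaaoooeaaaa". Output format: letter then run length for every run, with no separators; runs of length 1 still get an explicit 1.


String: "eooooaaaaoooeaaaa"
Scanning for consecutive runs:
  'e' x 1
  'o' x 4
  'a' x 4
  'o' x 3
  'e' x 1
  'a' x 4
RLE = "e1o4a4o3e1a4"


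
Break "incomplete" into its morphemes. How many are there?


Word: "incomplete"
Morphemes: in- / complete
Each morpheme carries meaning
= 2 morphemes


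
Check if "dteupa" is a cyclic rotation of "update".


Word: "update", Candidate: "dteupa"
Method: check if candidate is substring of word+word
"updateupdate" contains "dteupa"? No
Is rotation = No


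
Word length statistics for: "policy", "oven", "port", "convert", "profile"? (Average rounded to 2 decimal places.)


Lengths: "policy"=6, "oven"=4, "port"=4, "convert"=7, "profile"=7
Sum = 28, Count = 5
Average = 28/5 = 5.60
= avg=5.60, min=4, max=7


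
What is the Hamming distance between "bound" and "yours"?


Comparing character by character (same length = 5):
  Pos 0: 'b' vs 'y' !=
  Pos 1: 'o' vs 'o' =
  Pos 2: 'u' vs 'u' =
  Pos 3: 'n' vs 'r' !=
  Pos 4: 'd' vs 's' !=
Hamming distance = 3


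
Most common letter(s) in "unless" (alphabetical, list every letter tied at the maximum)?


Word: "unless"
Letter counts:
  'e': 1
  'l': 1
  'n': 1
  's': 2
  'u': 1
Maximum count = 2
Most frequent = 's' (2 times each)


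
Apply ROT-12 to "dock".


Word: "dock"
Shift: 12
Each letter → (letter + shift) mod 26:
  'd' (3) + 12 = 15 → 'p'
  'o' (14) + 12 = 0 → 'a'
  'c' (2) + 12 = 14 → 'o'
  'k' (10) + 12 = 22 → 'w'
Result = "paow"


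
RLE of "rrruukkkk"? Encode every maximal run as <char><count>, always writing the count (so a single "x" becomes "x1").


String: "rrruukkkk"
Scanning for consecutive runs:
  'r' x 3
  'u' x 2
  'k' x 4
RLE = "r3u2k4"


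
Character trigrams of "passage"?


Word: "passage" (length 7)
Number of trigrams = 7 - 3 + 1 = 5
  Position 0: "pas"
  Position 1: "ass"
  Position 2: "ssa"
  Position 3: "sag"
  Position 4: "age"
Trigrams = "pas", "ass", "ssa", "sag", "age"


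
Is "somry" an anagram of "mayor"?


Word 1: "mayor" → sorted: amory
Word 2: "somry" → sorted: morsy
Same letters? amory != morsy
Anagram = No


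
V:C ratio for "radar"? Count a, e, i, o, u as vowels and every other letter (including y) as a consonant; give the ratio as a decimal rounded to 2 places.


Word: "radar"
Vowels (a,e,i,o,u): 2
Consonants: 3
Ratio = 2/3
= 0.67


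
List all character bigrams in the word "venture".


Word: "venture" (length 7)
Number of bigrams = 7 - 2 + 1 = 6
  Position 0: "ve"
  Position 1: "en"
  Position 2: "nt"
  Position 3: "tu"
  Position 4: "ur"
  Position 5: "re"
Bigrams = "ve", "en", "nt", "tu", "ur", "re"


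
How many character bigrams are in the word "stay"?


Word: "stay" (length 4)
Number of 2-grams = length - 2 + 1 = 4 - 2 + 1
= 3


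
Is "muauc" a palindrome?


Word: "muauc"
Reversed: "cuaum"
Forward == Backward? muauc != cuaum
Palindrome = No


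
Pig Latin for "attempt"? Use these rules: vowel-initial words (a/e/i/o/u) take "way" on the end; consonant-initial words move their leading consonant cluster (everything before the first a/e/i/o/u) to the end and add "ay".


Word: "attempt"
Starts with vowel → add 'way'
Pig Latin = "attemptway"


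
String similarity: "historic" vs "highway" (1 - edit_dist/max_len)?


Word 1: "historic" (length 8)
Word 2: "highway" (length 7)
One optimal edit sequence:
  1. keep 'h'
  2. keep 'i'
  3. delete 's'  (+1)
  4. substitute 't' -> 'g'  (+1)
  5. substitute 'o' -> 'h'  (+1)
  6. substitute 'r' -> 'w'  (+1)
  7. substitute 'i' -> 'a'  (+1)
  8. substitute 'c' -> 'y'  (+1)
Edit distance = 6
Max length = max(8, 7) = 8
Similarity = 1 - 6/8
= 0.2500


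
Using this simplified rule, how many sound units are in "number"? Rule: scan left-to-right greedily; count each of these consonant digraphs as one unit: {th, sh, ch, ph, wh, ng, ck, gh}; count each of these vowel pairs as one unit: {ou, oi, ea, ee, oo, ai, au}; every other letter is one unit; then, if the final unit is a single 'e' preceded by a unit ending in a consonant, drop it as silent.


Word: "number" (6 letters)
Left-to-right scan:
  1. 'n' (letter)
  2. 'u' (letter)
  3. 'm' (letter)
  4. 'b' (letter)
  5. 'e' (letter)
  6. 'r' (letter)
Units from scan: 6
Sound units = 6 units


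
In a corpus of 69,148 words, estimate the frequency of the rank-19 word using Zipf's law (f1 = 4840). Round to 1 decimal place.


Zipf's law: f(r) = f(1) / r
f(1) = 4840
f(19) = 4840 / 19
= 254.7 occurrences


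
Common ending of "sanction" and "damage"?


Word 1: "sanction"
Word 2: "damage"
Comparing from end:
  Pos -1: 'n' != 'e' (stop)
LCS = "" (length 0)


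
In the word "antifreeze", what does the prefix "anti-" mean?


Prefix: anti-
As in: antifreeze -> anti- + freeze
Meaning = against


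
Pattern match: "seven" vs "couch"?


Pattern of "seven": [0, 1, 2, 1, 3]
Pattern of "couch": [0, 1, 2, 0, 3]
Patterns do not match
Same pattern = No


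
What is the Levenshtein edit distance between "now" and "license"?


Word 1: "now" (length 3)
Word 2: "license" (length 7)
One optimal edit sequence (insert/delete/substitute each cost 1):
  1. insert 'l'  (+1)
  2. insert 'i'  (+1)
  3. insert 'c'  (+1)
  4. insert 'e'  (+1)
  5. keep 'n'
  6. substitute 'o' -> 's'  (+1)
  7. substitute 'w' -> 'e'  (+1)
Total edit operations: 6
Edit distance = 6


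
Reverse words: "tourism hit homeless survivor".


Original: "tourism hit homeless survivor"
Words (1..n): tourism | hit | homeless | survivor
Reversed (n..1): survivor | homeless | hit | tourism
Result = "survivor homeless hit tourism"


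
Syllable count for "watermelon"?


Word: "watermelon"
Syllable breakdown: wa-ter-mel-on
Counting: 4 parts
= 4 syllables


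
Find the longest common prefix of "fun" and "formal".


Word 1: "fun"
Word 2: "formal"
Comparing from start:
  Pos 0: 'f' == 'f'
  Pos 1: 'u' != 'o' (stop)
LCP = "f" (length 1)


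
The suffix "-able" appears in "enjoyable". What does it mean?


Suffix: -able
Example: enjoyable = enjoy + -able
Meaning = capable of


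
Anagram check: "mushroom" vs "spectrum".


Word 1: "mushroom" → sorted: hmmoorsu
Word 2: "spectrum" → sorted: cemprstu
Same letters? hmmoorsu != cemprstu
Anagram = No


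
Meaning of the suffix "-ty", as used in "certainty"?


Suffix: -ty
As in: certainty -> certain + -ty
Meaning = quality of


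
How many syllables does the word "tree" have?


Word: "tree"
Syllable breakdown: tree
Counting: 1 part
= 1 syllable


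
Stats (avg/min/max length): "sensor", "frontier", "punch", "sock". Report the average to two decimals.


Lengths: "sensor"=6, "frontier"=8, "punch"=5, "sock"=4
Sum = 23, Count = 4
Average = 23/4 = 5.75
= avg=5.75, min=4, max=8


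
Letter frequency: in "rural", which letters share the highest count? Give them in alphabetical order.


Word: "rural"
Letter counts:
  'a': 1
  'l': 1
  'r': 2
  'u': 1
Maximum count = 2
Most frequent = 'r' (2 times each)


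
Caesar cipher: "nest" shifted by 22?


Word: "nest"
Shift: 22
Each letter → (letter + shift) mod 26:
  'n' (13) + 22 = 9 → 'j'
  'e' (4) + 22 = 0 → 'a'
  's' (18) + 22 = 14 → 'o'
  't' (19) + 22 = 15 → 'p'
Result = "jaop"


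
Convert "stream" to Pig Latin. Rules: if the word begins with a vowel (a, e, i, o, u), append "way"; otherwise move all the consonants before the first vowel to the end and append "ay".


Word: "stream"
Starts with consonant(s) → move to end, add 'ay'
Consonant cluster: "str"
Pig Latin = "eamstray"


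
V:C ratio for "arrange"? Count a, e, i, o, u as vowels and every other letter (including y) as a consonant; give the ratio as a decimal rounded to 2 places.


Word: "arrange"
Vowels (a,e,i,o,u): 3
Consonants: 4
Ratio = 3/4
= 0.75


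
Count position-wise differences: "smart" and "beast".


Comparing character by character (same length = 5):
  Pos 0: 's' vs 'b' !=
  Pos 1: 'm' vs 'e' !=
  Pos 2: 'a' vs 'a' =
  Pos 3: 'r' vs 's' !=
  Pos 4: 't' vs 't' =
Hamming distance = 3


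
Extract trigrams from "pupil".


Word: "pupil" (length 5)
Number of trigrams = 5 - 3 + 1 = 3
  Position 0: "pup"
  Position 1: "upi"
  Position 2: "pil"
Trigrams = "pup", "upi", "pil"


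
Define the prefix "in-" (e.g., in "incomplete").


Prefix: in-
Example: incomplete = in- + complete
Meaning = not / into


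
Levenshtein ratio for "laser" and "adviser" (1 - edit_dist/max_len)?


Word 1: "laser" (length 5)
Word 2: "adviser" (length 7)
One optimal edit sequence:
  1. insert 'a'  (+1)
  2. insert 'd'  (+1)
  3. substitute 'l' -> 'v'  (+1)
  4. substitute 'a' -> 'i'  (+1)
  5. keep 's'
  6. keep 'e'
  7. keep 'r'
Edit distance = 4
Max length = max(5, 7) = 7
Similarity = 1 - 4/7
= 0.4286


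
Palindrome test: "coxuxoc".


Word: "coxuxoc"
Reversed: "coxuxoc"
Forward == Backward? coxuxoc == coxuxoc
Palindrome = Yes


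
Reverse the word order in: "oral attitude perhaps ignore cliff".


Original: "oral attitude perhaps ignore cliff"
Words (1..n): oral | attitude | perhaps | ignore | cliff
Reversed (n..1): cliff | ignore | perhaps | attitude | oral
Result = "cliff ignore perhaps attitude oral"


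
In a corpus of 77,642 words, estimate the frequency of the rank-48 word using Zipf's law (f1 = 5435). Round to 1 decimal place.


Zipf's law: f(r) = f(1) / r
f(1) = 5435
f(48) = 5435 / 48
= 113.2 occurrences


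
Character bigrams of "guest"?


Word: "guest" (length 5)
Number of bigrams = 5 - 2 + 1 = 4
  Position 0: "gu"
  Position 1: "ue"
  Position 2: "es"
  Position 3: "st"
Bigrams = "gu", "ue", "es", "st"


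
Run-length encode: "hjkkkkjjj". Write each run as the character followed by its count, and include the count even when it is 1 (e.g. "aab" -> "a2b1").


String: "hjkkkkjjj"
Scanning for consecutive runs:
  'h' x 1
  'j' x 1
  'k' x 4
  'j' x 3
RLE = "h1j1k4j3"


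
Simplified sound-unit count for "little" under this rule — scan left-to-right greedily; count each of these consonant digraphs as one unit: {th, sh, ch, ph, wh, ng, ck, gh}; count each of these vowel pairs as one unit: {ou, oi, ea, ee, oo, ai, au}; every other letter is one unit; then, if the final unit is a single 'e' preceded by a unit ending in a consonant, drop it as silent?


Word: "little" (6 letters)
Left-to-right scan:
  1. 'l' (letter)
  2. 'i' (letter)
  3. 't' (letter)
  4. 't' (letter)
  5. 'l' (letter)
  6. 'e' (letter)
Units from scan: 6
Final unit is 'e' after a consonant -> drop as silent (-1)
Sound units = 5 units


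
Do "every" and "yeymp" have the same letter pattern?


Pattern of "every": [0, 1, 0, 2, 3]
Pattern of "yeymp": [0, 1, 0, 2, 3]
Patterns match
Same pattern = Yes


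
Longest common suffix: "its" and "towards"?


Word 1: "its"
Word 2: "towards"
Comparing from end:
  Pos -1: 's' == 's'
  Pos -2: 't' != 'd' (stop)
LCS = "s" (length 1)


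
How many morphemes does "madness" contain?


Word: "madness"
Morphemes: mad / -ness
Each morpheme carries meaning
= 2 morphemes


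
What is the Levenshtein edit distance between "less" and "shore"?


Word 1: "less" (length 4)
Word 2: "shore" (length 5)
One optimal edit sequence (insert/delete/substitute each cost 1):
  1. insert 's'  (+1)
  2. substitute 'l' -> 'h'  (+1)
  3. substitute 'e' -> 'o'  (+1)
  4. substitute 's' -> 'r'  (+1)
  5. substitute 's' -> 'e'  (+1)
Total edit operations: 5
Edit distance = 5


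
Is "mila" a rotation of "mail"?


Word: "mail", Candidate: "mila"
Method: check if candidate is substring of word+word
"mailmail" contains "mila"? No
Is rotation = No


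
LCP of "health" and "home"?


Word 1: "health"
Word 2: "home"
Comparing from start:
  Pos 0: 'h' == 'h'
  Pos 1: 'e' != 'o' (stop)
LCP = "h" (length 1)


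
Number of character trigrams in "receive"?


Word: "receive" (length 7)
Number of 3-grams = length - 3 + 1 = 7 - 3 + 1
= 5


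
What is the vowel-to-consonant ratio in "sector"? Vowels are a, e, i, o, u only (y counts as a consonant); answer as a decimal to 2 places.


Word: "sector"
Vowels (a,e,i,o,u): 2
Consonants: 4
Ratio = 2/4
= 0.50


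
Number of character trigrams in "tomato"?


Word: "tomato" (length 6)
Number of 3-grams = length - 3 + 1 = 6 - 3 + 1
= 4


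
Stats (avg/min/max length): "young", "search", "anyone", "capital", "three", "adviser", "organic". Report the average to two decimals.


Lengths: "young"=5, "search"=6, "anyone"=6, "capital"=7, "three"=5, "adviser"=7, "organic"=7
Sum = 43, Count = 7
Average = 43/7 = 6.14
= avg=6.14, min=5, max=7


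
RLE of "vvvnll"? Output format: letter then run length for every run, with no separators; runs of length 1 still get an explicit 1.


String: "vvvnll"
Scanning for consecutive runs:
  'v' x 3
  'n' x 1
  'l' x 2
RLE = "v3n1l2"


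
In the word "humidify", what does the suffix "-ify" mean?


Suffix: -ify
Example: humidify = humid + -ify
Meaning = to make


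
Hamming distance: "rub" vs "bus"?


Comparing character by character (same length = 3):
  Pos 0: 'r' vs 'b' !=
  Pos 1: 'u' vs 'u' =
  Pos 2: 'b' vs 's' !=
Hamming distance = 2


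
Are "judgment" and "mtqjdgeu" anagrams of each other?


Word 1: "judgment" → sorted: degjmntu
Word 2: "mtqjdgeu" → sorted: degjmqtu
Same letters? degjmntu != degjmqtu
Anagram = No


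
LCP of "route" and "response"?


Word 1: "route"
Word 2: "response"
Comparing from start:
  Pos 0: 'r' == 'r'
  Pos 1: 'o' != 'e' (stop)
LCP = "r" (length 1)


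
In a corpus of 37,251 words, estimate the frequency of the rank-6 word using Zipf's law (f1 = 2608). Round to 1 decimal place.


Zipf's law: f(r) = f(1) / r
f(1) = 2608
f(6) = 2608 / 6
= 434.7 occurrences


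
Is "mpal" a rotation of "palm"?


Word: "palm", Candidate: "mpal"
Method: check if candidate is substring of word+word
"palmpalm" contains "mpal"? Yes
Is rotation = Yes


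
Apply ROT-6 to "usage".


Word: "usage"
Shift: 6
Each letter → (letter + shift) mod 26:
  'u' (20) + 6 = 0 → 'a'
  's' (18) + 6 = 24 → 'y'
  'a' (0) + 6 = 6 → 'g'
  'g' (6) + 6 = 12 → 'm'
  'e' (4) + 6 = 10 → 'k'
Result = "aygmk"


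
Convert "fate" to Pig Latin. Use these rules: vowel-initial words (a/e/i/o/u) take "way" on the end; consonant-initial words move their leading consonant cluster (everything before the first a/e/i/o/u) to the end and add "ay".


Word: "fate"
Starts with consonant(s) → move to end, add 'ay'
Consonant cluster: "f"
Pig Latin = "atefay"


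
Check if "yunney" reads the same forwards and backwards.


Word: "yunney"
Reversed: "yennuy"
Forward == Backward? yunney != yennuy
Palindrome = No


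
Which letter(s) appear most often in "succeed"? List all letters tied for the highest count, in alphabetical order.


Word: "succeed"
Letter counts:
  'c': 2
  'd': 1
  'e': 2
  's': 1
  'u': 1
Maximum count = 2
Most frequent = 'c', 'e' (2 times each)


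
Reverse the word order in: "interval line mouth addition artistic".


Original: "interval line mouth addition artistic"
Words (1..n): interval | line | mouth | addition | artistic
Reversed (n..1): artistic | addition | mouth | line | interval
Result = "artistic addition mouth line interval"


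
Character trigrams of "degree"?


Word: "degree" (length 6)
Number of trigrams = 6 - 3 + 1 = 4
  Position 0: "deg"
  Position 1: "egr"
  Position 2: "gre"
  Position 3: "ree"
Trigrams = "deg", "egr", "gre", "ree"


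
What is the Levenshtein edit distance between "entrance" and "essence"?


Word 1: "entrance" (length 8)
Word 2: "essence" (length 7)
One optimal edit sequence (insert/delete/substitute each cost 1):
  1. keep 'e'
  2. delete 'n'  (+1)
  3. substitute 't' -> 's'  (+1)
  4. substitute 'r' -> 's'  (+1)
  5. substitute 'a' -> 'e'  (+1)
  6. keep 'n'
  7. keep 'c'
  8. keep 'e'
Total edit operations: 4
Edit distance = 4


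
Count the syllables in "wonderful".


Word: "wonderful"
Syllable breakdown: won | der | ful
Counting: 3 parts
= 3 syllables


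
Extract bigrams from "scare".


Word: "scare" (length 5)
Number of bigrams = 5 - 2 + 1 = 4
  Position 0: "sc"
  Position 1: "ca"
  Position 2: "ar"
  Position 3: "re"
Bigrams = "sc", "ca", "ar", "re"


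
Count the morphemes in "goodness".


Word: "goodness"
Morphemes: good / -ness
Each morpheme carries meaning
= 2 morphemes


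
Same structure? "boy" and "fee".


Pattern of "boy": [0, 1, 2]
Pattern of "fee": [0, 1, 1]
Patterns do not match
Same pattern = No


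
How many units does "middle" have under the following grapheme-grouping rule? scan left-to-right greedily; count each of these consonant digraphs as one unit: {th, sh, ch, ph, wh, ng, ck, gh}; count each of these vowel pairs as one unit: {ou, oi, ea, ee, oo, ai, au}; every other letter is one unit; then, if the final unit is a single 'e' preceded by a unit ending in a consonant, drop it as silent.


Word: "middle" (6 letters)
Left-to-right scan:
  [1] 'm' (letter)
  [2] 'i' (letter)
  [3] 'd' (letter)
  [4] 'd' (letter)
  [5] 'l' (letter)
  [6] 'e' (letter)
Units from scan: 6
Final unit is 'e' after a consonant -> drop as silent (-1)
Sound units = 5 units


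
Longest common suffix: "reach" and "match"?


Word 1: "reach"
Word 2: "match"
Comparing from end:
  Pos -1: 'h' == 'h'
  Pos -2: 'c' == 'c'
  Pos -3: 'a' != 't' (stop)
LCS = "ch" (length 2)


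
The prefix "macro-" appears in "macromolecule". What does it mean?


Prefix: macro-
Example: macromolecule = macro- + molecule
Meaning = large


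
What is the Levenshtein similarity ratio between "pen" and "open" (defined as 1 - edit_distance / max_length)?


Word 1: "pen" (length 3)
Word 2: "open" (length 4)
One optimal edit sequence:
  1. insert 'o'  (+1)
  2. keep 'p'
  3. keep 'e'
  4. keep 'n'
Edit distance = 1
Max length = max(3, 4) = 4
Similarity = 1 - 1/4
= 0.7500


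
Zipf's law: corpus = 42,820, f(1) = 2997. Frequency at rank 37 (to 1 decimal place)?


Zipf's law: f(r) = f(1) / r
f(1) = 2997
f(37) = 2997 / 37
= 81.0 occurrences


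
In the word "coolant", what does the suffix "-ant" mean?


Suffix: -ant
As in: coolant -> cool + -ant
Meaning = one who / that which


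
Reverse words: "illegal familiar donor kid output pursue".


Original: "illegal familiar donor kid output pursue"
Words (1..n): illegal | familiar | donor | kid | output | pursue
Reversed (n..1): pursue | output | kid | donor | familiar | illegal
Result = "pursue output kid donor familiar illegal"


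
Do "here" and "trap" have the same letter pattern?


Pattern of "here": [0, 1, 2, 1]
Pattern of "trap": [0, 1, 2, 3]
Patterns do not match
Same pattern = No


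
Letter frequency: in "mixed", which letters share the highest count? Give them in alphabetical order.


Word: "mixed"
Letter counts:
  'd': 1
  'e': 1
  'i': 1
  'm': 1
  'x': 1
Maximum count = 1
Most frequent = 'd', 'e', 'i', 'm', 'x' (1 time each)


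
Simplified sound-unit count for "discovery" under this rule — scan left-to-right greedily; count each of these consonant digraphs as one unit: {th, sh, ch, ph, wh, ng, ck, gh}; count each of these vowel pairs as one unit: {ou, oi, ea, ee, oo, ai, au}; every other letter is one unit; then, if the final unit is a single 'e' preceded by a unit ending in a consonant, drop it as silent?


Word: "discovery" (9 letters)
Left-to-right scan:
  (1) 'd' (letter)
  (2) 'i' (letter)
  (3) 's' (letter)
  (4) 'c' (letter)
  (5) 'o' (letter)
  (6) 'v' (letter)
  (7) 'e' (letter)
  (8) 'r' (letter)
  (9) 'y' (letter)
Units from scan: 9
Sound units = 9 units


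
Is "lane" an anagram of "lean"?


Word 1: "lean" → sorted: aeln
Word 2: "lane" → sorted: aeln
Same letters? aeln == aeln
Anagram = Yes


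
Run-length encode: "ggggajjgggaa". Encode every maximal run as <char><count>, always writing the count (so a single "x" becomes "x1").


String: "ggggajjgggaa"
Scanning for consecutive runs:
  'g' x 4
  'a' x 1
  'j' x 2
  'g' x 3
  'a' x 2
RLE = "g4a1j2g3a2"


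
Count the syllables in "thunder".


Word: "thunder"
Syllable breakdown: thun / der
Counting: 2 parts
= 2 syllables


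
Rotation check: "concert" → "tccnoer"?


Word: "concert", Candidate: "tccnoer"
Method: check if candidate is substring of word+word
"concertconcert" contains "tccnoer"? No
Is rotation = No


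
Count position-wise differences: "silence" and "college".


Comparing character by character (same length = 7):
  Pos 0: 's' vs 'c' !=
  Pos 1: 'i' vs 'o' !=
  Pos 2: 'l' vs 'l' =
  Pos 3: 'e' vs 'l' !=
  Pos 4: 'n' vs 'e' !=
  Pos 5: 'c' vs 'g' !=
  Pos 6: 'e' vs 'e' =
Hamming distance = 5


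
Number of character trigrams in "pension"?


Word: "pension" (length 7)
Number of 3-grams = length - 3 + 1 = 7 - 3 + 1
= 5


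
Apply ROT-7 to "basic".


Word: "basic"
Shift: 7
Each letter → (letter + shift) mod 26:
  'b' (1) + 7 = 8 → 'i'
  'a' (0) + 7 = 7 → 'h'
  's' (18) + 7 = 25 → 'z'
  'i' (8) + 7 = 15 → 'p'
  'c' (2) + 7 = 9 → 'j'
Result = "ihzpj"


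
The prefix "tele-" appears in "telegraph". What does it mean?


Prefix: tele-
Example: telegraph (tele- + graph)
Meaning = distant


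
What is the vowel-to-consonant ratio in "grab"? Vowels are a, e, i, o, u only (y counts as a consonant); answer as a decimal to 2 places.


Word: "grab"
Vowels (a,e,i,o,u): 1
Consonants: 3
Ratio = 1/3
= 0.33


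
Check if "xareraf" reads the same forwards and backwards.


Word: "xareraf"
Reversed: "farerax"
Forward == Backward? xareraf != farerax
Palindrome = No


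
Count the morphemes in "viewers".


Word: "viewers"
Morphemes: view + -er + -s
Each morpheme carries meaning
= 3 morphemes


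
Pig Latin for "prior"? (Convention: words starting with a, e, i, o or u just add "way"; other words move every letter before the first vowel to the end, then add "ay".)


Word: "prior"
Starts with consonant(s) → move to end, add 'ay'
Consonant cluster: "pr"
Pig Latin = "iorpray"


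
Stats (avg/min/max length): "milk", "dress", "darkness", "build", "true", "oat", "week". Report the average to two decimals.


Lengths: "milk"=4, "dress"=5, "darkness"=8, "build"=5, "true"=4, "oat"=3, "week"=4
Sum = 33, Count = 7
Average = 33/7 = 4.71
= avg=4.71, min=3, max=8


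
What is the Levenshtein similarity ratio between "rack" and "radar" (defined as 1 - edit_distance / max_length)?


Word 1: "rack" (length 4)
Word 2: "radar" (length 5)
One optimal edit sequence:
  1. keep 'r'
  2. keep 'a'
  3. insert 'd'  (+1)
  4. substitute 'c' -> 'a'  (+1)
  5. substitute 'k' -> 'r'  (+1)
Edit distance = 3
Max length = max(4, 5) = 5
Similarity = 1 - 3/5
= 0.4000


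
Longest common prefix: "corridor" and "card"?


Word 1: "corridor"
Word 2: "card"
Comparing from start:
  Pos 0: 'c' == 'c'
  Pos 1: 'o' != 'a' (stop)
LCP = "c" (length 1)


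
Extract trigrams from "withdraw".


Word: "withdraw" (length 8)
Number of trigrams = 8 - 3 + 1 = 6
  Position 0: "wit"
  Position 1: "ith"
  Position 2: "thd"
  Position 3: "hdr"
  Position 4: "dra"
  Position 5: "raw"
Trigrams = "wit", "ith", "thd", "hdr", "dra", "raw"


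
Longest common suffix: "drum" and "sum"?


Word 1: "drum"
Word 2: "sum"
Comparing from end:
  Pos -1: 'm' == 'm'
  Pos -2: 'u' == 'u'
  Pos -3: 'r' != 's' (stop)
LCS = "um" (length 2)


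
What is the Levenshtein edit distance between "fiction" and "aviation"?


Word 1: "fiction" (length 7)
Word 2: "aviation" (length 8)
One optimal edit sequence (insert/delete/substitute each cost 1):
  1. insert 'a'  (+1)
  2. substitute 'f' -> 'v'  (+1)
  3. keep 'i'
  4. substitute 'c' -> 'a'  (+1)
  5. keep 't'
  6. keep 'i'
  7. keep 'o'
  8. keep 'n'
Total edit operations: 3
Edit distance = 3


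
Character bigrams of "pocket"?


Word: "pocket" (length 6)
Number of bigrams = 6 - 2 + 1 = 5
  Position 0: "po"
  Position 1: "oc"
  Position 2: "ck"
  Position 3: "ke"
  Position 4: "et"
Bigrams = "po", "oc", "ck", "ke", "et"


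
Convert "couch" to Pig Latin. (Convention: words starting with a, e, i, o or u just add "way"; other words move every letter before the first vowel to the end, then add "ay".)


Word: "couch"
Starts with consonant(s) → move to end, add 'ay'
Consonant cluster: "c"
Pig Latin = "ouchcay"


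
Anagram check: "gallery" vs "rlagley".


Word 1: "gallery" → sorted: aegllry
Word 2: "rlagley" → sorted: aegllry
Same letters? aegllry == aegllry
Anagram = Yes


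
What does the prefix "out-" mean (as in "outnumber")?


Prefix: out-
Example: outnumber (out- + number)
Meaning = surpass


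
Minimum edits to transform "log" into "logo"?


Word 1: "log" (length 3)
Word 2: "logo" (length 4)
One optimal edit sequence (insert/delete/substitute each cost 1):
  1. keep 'l'
  2. keep 'o'
  3. keep 'g'
  4. insert 'o'  (+1)
Total edit operations: 1
Edit distance = 1


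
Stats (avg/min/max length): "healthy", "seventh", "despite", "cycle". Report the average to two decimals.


Lengths: "healthy"=7, "seventh"=7, "despite"=7, "cycle"=5
Sum = 26, Count = 4
Average = 26/4 = 6.50
= avg=6.50, min=5, max=7


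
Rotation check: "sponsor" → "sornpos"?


Word: "sponsor", Candidate: "sornpos"
Method: check if candidate is substring of word+word
"sponsorsponsor" contains "sornpos"? No
Is rotation = No


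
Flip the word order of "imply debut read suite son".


Original: "imply debut read suite son"
Words (1..n): imply | debut | read | suite | son
Reversed (n..1): son | suite | read | debut | imply
Result = "son suite read debut imply"


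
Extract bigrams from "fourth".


Word: "fourth" (length 6)
Number of bigrams = 6 - 2 + 1 = 5
  Position 0: "fo"
  Position 1: "ou"
  Position 2: "ur"
  Position 3: "rt"
  Position 4: "th"
Bigrams = "fo", "ou", "ur", "rt", "th"


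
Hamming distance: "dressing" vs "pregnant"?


Comparing character by character (same length = 8):
  Pos 0: 'd' vs 'p' !=
  Pos 1: 'r' vs 'r' =
  Pos 2: 'e' vs 'e' =
  Pos 3: 's' vs 'g' !=
  Pos 4: 's' vs 'n' !=
  Pos 5: 'i' vs 'a' !=
  Pos 6: 'n' vs 'n' =
  Pos 7: 'g' vs 't' !=
Hamming distance = 5


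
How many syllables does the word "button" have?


Word: "button"
Syllable breakdown: but-ton
Counting: 2 parts
= 2 syllables


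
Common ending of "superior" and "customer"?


Word 1: "superior"
Word 2: "customer"
Comparing from end:
  Pos -1: 'r' == 'r'
  Pos -2: 'o' != 'e' (stop)
LCS = "r" (length 1)


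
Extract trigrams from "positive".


Word: "positive" (length 8)
Number of trigrams = 8 - 3 + 1 = 6
  Position 0: "pos"
  Position 1: "osi"
  Position 2: "sit"
  Position 3: "iti"
  Position 4: "tiv"
  Position 5: "ive"
Trigrams = "pos", "osi", "sit", "iti", "tiv", "ive"


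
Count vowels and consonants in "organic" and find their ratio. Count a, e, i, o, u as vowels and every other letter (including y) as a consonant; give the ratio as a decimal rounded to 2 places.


Word: "organic"
Vowels (a,e,i,o,u): 3
Consonants: 4
Ratio = 3/4
= 0.75


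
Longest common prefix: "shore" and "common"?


Word 1: "shore"
Word 2: "common"
Comparing from start:
  Pos 0: 's' != 'c' (stop)
LCP = "" (length 0)


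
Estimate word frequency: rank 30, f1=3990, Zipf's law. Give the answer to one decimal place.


Zipf's law: f(r) = f(1) / r
f(1) = 3990
f(30) = 3990 / 30
= 133.0 occurrences


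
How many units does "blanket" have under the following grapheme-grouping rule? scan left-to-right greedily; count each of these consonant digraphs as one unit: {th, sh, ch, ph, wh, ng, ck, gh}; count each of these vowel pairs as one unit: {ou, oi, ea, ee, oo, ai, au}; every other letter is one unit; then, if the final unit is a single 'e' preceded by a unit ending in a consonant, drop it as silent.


Word: "blanket" (7 letters)
Left-to-right scan:
  (1) 'b' (letter)
  (2) 'l' (letter)
  (3) 'a' (letter)
  (4) 'n' (letter)
  (5) 'k' (letter)
  (6) 'e' (letter)
  (7) 't' (letter)
Units from scan: 7
Sound units = 7 units


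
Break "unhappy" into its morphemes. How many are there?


Word: "unhappy"
Morphemes: un- + happy
Each morpheme carries meaning
= 2 morphemes


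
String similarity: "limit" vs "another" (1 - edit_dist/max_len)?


Word 1: "limit" (length 5)
Word 2: "another" (length 7)
One optimal edit sequence:
  1. insert 'a'  (+1)
  2. insert 'n'  (+1)
  3. substitute 'l' -> 'o'  (+1)
  4. substitute 'i' -> 't'  (+1)
  5. substitute 'm' -> 'h'  (+1)
  6. substitute 'i' -> 'e'  (+1)
  7. substitute 't' -> 'r'  (+1)
Edit distance = 7
Max length = max(5, 7) = 7
Similarity = 1 - 7/7
= 0.0000


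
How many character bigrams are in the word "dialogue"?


Word: "dialogue" (length 8)
Number of 2-grams = length - 2 + 1 = 8 - 2 + 1
= 7


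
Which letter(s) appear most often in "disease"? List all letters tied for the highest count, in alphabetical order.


Word: "disease"
Letter counts:
  'a': 1
  'd': 1
  'e': 2
  'i': 1
  's': 2
Maximum count = 2
Most frequent = 'e', 's' (2 times each)


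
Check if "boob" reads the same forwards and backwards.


Word: "boob"
Reversed: "boob"
Forward == Backward? boob == boob
Palindrome = Yes


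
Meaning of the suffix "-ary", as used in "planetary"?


Suffix: -ary
As in: planetary -> planet + -ary
Meaning = relating to


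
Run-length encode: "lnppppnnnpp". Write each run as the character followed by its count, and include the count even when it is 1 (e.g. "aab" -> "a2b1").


String: "lnppppnnnpp"
Scanning for consecutive runs:
  'l' x 1
  'n' x 1
  'p' x 4
  'n' x 3
  'p' x 2
RLE = "l1n1p4n3p2"


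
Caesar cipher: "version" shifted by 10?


Word: "version"
Shift: 10
Each letter → (letter + shift) mod 26:
  'v' (21) + 10 = 5 → 'f'
  'e' (4) + 10 = 14 → 'o'
  'r' (17) + 10 = 1 → 'b'
  's' (18) + 10 = 2 → 'c'
  'i' (8) + 10 = 18 → 's'
  'o' (14) + 10 = 24 → 'y'
  'n' (13) + 10 = 23 → 'x'
Result = "fobcsyx"


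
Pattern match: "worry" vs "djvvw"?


Pattern of "worry": [0, 1, 2, 2, 3]
Pattern of "djvvw": [0, 1, 2, 2, 3]
Patterns match
Same pattern = Yes


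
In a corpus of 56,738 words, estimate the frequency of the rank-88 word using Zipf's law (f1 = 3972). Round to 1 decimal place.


Zipf's law: f(r) = f(1) / r
f(1) = 3972
f(88) = 3972 / 88
= 45.1 occurrences


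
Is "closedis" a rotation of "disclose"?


Word: "disclose", Candidate: "closedis"
Method: check if candidate is substring of word+word
"disclosedisclose" contains "closedis"? Yes
Is rotation = Yes


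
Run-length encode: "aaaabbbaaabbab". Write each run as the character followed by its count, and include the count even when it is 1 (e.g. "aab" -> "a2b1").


String: "aaaabbbaaabbab"
Scanning for consecutive runs:
  'a' x 4
  'b' x 3
  'a' x 3
  'b' x 2
  'a' x 1
  'b' x 1
RLE = "a4b3a3b2a1b1"


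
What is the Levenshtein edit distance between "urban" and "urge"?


Word 1: "urban" (length 5)
Word 2: "urge" (length 4)
One optimal edit sequence (insert/delete/substitute each cost 1):
  1. keep 'u'
  2. keep 'r'
  3. delete 'b'  (+1)
  4. substitute 'a' -> 'g'  (+1)
  5. substitute 'n' -> 'e'  (+1)
Total edit operations: 3
Edit distance = 3


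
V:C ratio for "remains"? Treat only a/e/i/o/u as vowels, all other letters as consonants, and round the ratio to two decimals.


Word: "remains"
Vowels (a,e,i,o,u): 3
Consonants: 4
Ratio = 3/4
= 0.75


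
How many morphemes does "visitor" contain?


Word: "visitor"
Morphemes: visit / -or
Each morpheme carries meaning
= 2 morphemes


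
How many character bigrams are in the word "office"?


Word: "office" (length 6)
Number of 2-grams = length - 2 + 1 = 6 - 2 + 1
= 5


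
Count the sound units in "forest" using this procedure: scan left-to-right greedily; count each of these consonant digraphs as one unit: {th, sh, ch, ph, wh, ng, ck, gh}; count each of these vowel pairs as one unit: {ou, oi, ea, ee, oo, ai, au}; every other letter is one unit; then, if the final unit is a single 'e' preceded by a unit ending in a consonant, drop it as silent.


Word: "forest" (6 letters)
Left-to-right scan:
  [1] 'f' (letter)
  [2] 'o' (letter)
  [3] 'r' (letter)
  [4] 'e' (letter)
  [5] 's' (letter)
  [6] 't' (letter)
Units from scan: 6
Sound units = 6 units


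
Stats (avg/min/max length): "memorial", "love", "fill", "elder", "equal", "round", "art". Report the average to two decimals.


Lengths: "memorial"=8, "love"=4, "fill"=4, "elder"=5, "equal"=5, "round"=5, "art"=3
Sum = 34, Count = 7
Average = 34/7 = 4.86
= avg=4.86, min=3, max=8


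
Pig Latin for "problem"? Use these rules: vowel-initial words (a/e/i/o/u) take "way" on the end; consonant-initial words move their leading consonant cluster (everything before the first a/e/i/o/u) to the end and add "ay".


Word: "problem"
Starts with consonant(s) → move to end, add 'ay'
Consonant cluster: "pr"
Pig Latin = "oblempray"


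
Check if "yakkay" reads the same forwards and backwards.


Word: "yakkay"
Reversed: "yakkay"
Forward == Backward? yakkay == yakkay
Palindrome = Yes


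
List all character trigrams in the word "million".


Word: "million" (length 7)
Number of trigrams = 7 - 3 + 1 = 5
  Position 0: "mil"
  Position 1: "ill"
  Position 2: "lli"
  Position 3: "lio"
  Position 4: "ion"
Trigrams = "mil", "ill", "lli", "lio", "ion"


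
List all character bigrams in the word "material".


Word: "material" (length 8)
Number of bigrams = 8 - 2 + 1 = 7
  Position 0: "ma"
  Position 1: "at"
  Position 2: "te"
  Position 3: "er"
  Position 4: "ri"
  Position 5: "ia"
  Position 6: "al"
Bigrams = "ma", "at", "te", "er", "ri", "ia", "al"


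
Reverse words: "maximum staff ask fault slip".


Original: "maximum staff ask fault slip"
Words (1..n): maximum | staff | ask | fault | slip
Reversed (n..1): slip | fault | ask | staff | maximum
Result = "slip fault ask staff maximum"


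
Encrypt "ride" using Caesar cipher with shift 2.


Word: "ride"
Shift: 2
Each letter → (letter + shift) mod 26:
  'r' (17) + 2 = 19 → 't'
  'i' (8) + 2 = 10 → 'k'
  'd' (3) + 2 = 5 → 'f'
  'e' (4) + 2 = 6 → 'g'
Result = "tkfg"


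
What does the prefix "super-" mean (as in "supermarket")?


Prefix: super-
Example: supermarket (super- + market)
Meaning = above / beyond


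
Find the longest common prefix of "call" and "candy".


Word 1: "call"
Word 2: "candy"
Comparing from start:
  Pos 0: 'c' == 'c'
  Pos 1: 'a' == 'a'
  Pos 2: 'l' != 'n' (stop)
LCP = "ca" (length 2)


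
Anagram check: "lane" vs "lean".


Word 1: "lane" → sorted: aeln
Word 2: "lean" → sorted: aeln
Same letters? aeln == aeln
Anagram = Yes


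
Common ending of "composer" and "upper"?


Word 1: "composer"
Word 2: "upper"
Comparing from end:
  Pos -1: 'r' == 'r'
  Pos -2: 'e' == 'e'
  Pos -3: 's' != 'p' (stop)
LCS = "er" (length 2)


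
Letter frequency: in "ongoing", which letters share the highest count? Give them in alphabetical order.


Word: "ongoing"
Letter counts:
  'g': 2
  'i': 1
  'n': 2
  'o': 2
Maximum count = 2
Most frequent = 'g', 'n', 'o' (2 times each)


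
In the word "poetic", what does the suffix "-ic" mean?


Suffix: -ic
Example: poetic (poet + -ic)
Meaning = relating to


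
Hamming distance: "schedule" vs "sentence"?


Comparing character by character (same length = 8):
  Pos 0: 's' vs 's' =
  Pos 1: 'c' vs 'e' !=
  Pos 2: 'h' vs 'n' !=
  Pos 3: 'e' vs 't' !=
  Pos 4: 'd' vs 'e' !=
  Pos 5: 'u' vs 'n' !=
  Pos 6: 'l' vs 'c' !=
  Pos 7: 'e' vs 'e' =
Hamming distance = 6


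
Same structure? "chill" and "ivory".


Pattern of "chill": [0, 1, 2, 3, 3]
Pattern of "ivory": [0, 1, 2, 3, 4]
Patterns do not match
Same pattern = No


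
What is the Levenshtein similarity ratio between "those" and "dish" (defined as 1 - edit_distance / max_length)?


Word 1: "those" (length 5)
Word 2: "dish" (length 4)
One optimal edit sequence:
  1. delete 't'  (+1)
  2. substitute 'h' -> 'd'  (+1)
  3. substitute 'o' -> 'i'  (+1)
  4. keep 's'
  5. substitute 'e' -> 'h'  (+1)
Edit distance = 4
Max length = max(5, 4) = 5
Similarity = 1 - 4/5
= 0.2000
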